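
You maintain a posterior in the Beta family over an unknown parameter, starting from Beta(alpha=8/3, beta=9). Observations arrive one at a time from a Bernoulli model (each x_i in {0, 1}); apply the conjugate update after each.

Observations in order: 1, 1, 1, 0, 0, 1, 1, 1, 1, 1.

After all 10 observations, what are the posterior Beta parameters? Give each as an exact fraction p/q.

alpha=32/3, beta=11

obs 1: x=1 → posterior Beta(11/3, 9)
obs 2: x=1 → posterior Beta(14/3, 9)
obs 3: x=1 → posterior Beta(17/3, 9)
obs 4: x=0 → posterior Beta(17/3, 10)
obs 5: x=0 → posterior Beta(17/3, 11)
obs 6: x=1 → posterior Beta(20/3, 11)
obs 7: x=1 → posterior Beta(23/3, 11)
obs 8: x=1 → posterior Beta(26/3, 11)
obs 9: x=1 → posterior Beta(29/3, 11)
obs 10: x=1 → posterior Beta(32/3, 11)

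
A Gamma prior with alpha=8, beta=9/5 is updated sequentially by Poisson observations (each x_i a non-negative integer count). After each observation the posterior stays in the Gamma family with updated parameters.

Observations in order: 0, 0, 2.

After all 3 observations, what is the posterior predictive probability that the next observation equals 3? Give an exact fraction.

obs 1: x=0 → posterior Gamma(8, 14/5)
obs 2: x=0 → posterior Gamma(8, 19/5)
obs 3: x=2 → posterior Gamma(10, 24/5)

1743592976547840000/10260628712958602189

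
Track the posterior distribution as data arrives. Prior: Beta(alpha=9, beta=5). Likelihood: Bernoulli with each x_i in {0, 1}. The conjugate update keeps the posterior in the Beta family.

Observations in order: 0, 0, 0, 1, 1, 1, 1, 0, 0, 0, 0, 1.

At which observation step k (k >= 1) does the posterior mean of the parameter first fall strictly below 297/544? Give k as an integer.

obs 1: x=0 → posterior Beta(9, 6)
obs 2: x=0 → posterior Beta(9, 7)
obs 3: x=0 → posterior Beta(9, 8)
obs 4: x=1 → posterior Beta(10, 8)
obs 5: x=1 → posterior Beta(11, 8)
obs 6: x=1 → posterior Beta(12, 8)
obs 7: x=1 → posterior Beta(13, 8)
obs 8: x=0 → posterior Beta(13, 9)
obs 9: x=0 → posterior Beta(13, 10)
obs 10: x=0 → posterior Beta(13, 11)
obs 11: x=0 → posterior Beta(13, 12)
obs 12: x=1 → posterior Beta(14, 12)

k = 3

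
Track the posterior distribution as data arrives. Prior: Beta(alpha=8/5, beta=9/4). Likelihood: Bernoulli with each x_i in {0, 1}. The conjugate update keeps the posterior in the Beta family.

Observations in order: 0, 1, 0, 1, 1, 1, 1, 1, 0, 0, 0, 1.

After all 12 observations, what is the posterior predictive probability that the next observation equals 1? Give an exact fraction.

172/317

obs 1: x=0 → posterior Beta(8/5, 13/4)
obs 2: x=1 → posterior Beta(13/5, 13/4)
obs 3: x=0 → posterior Beta(13/5, 17/4)
obs 4: x=1 → posterior Beta(18/5, 17/4)
obs 5: x=1 → posterior Beta(23/5, 17/4)
obs 6: x=1 → posterior Beta(28/5, 17/4)
obs 7: x=1 → posterior Beta(33/5, 17/4)
obs 8: x=1 → posterior Beta(38/5, 17/4)
obs 9: x=0 → posterior Beta(38/5, 21/4)
obs 10: x=0 → posterior Beta(38/5, 25/4)
obs 11: x=0 → posterior Beta(38/5, 29/4)
obs 12: x=1 → posterior Beta(43/5, 29/4)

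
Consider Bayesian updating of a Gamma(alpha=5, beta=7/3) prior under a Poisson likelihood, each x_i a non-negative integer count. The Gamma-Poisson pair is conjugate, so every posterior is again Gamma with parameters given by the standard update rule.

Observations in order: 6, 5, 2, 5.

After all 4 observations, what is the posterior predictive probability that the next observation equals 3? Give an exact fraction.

4002804973850902465528709694195975/19995382209958154159377218719973376

obs 1: x=6 → posterior Gamma(11, 10/3)
obs 2: x=5 → posterior Gamma(16, 13/3)
obs 3: x=2 → posterior Gamma(18, 16/3)
obs 4: x=5 → posterior Gamma(23, 19/3)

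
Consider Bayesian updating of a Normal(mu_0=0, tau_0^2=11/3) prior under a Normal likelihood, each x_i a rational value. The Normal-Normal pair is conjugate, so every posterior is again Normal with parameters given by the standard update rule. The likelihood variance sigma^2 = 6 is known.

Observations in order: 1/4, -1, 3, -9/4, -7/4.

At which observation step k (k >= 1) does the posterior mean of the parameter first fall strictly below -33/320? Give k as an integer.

k = 2

obs 1: x=1/4 → posterior Normal(11/116, 66/29)
obs 2: x=-1 → posterior Normal(-33/160, 33/20)
obs 3: x=3 → posterior Normal(33/68, 22/17)
obs 4: x=-9/4 → posterior Normal(0, 33/31)
obs 5: x=-7/4 → posterior Normal(-77/292, 66/73)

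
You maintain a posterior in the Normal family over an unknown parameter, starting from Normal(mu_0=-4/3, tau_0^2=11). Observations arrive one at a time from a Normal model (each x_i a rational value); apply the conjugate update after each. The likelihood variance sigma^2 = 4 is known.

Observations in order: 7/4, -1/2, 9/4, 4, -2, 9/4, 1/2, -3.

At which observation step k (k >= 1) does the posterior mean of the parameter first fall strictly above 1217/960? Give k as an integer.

obs 1: x=7/4 → posterior Normal(167/180, 44/15)
obs 2: x=-1/2 → posterior Normal(101/312, 22/13)
obs 3: x=9/4 → posterior Normal(199/222, 44/37)
obs 4: x=4 → posterior Normal(463/288, 11/12)
obs 5: x=-2 → posterior Normal(331/354, 44/59)
obs 6: x=9/4 → posterior Normal(137/120, 22/35)
obs 7: x=1/2 → posterior Normal(1025/972, 44/81)
obs 8: x=-3 → posterior Normal(629/1104, 11/23)

k = 4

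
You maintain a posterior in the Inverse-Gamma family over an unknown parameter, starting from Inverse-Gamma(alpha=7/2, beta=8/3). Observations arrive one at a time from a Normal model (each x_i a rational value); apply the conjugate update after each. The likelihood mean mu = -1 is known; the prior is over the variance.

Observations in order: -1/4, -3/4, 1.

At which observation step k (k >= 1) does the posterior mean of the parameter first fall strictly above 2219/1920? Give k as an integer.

k = 3

obs 1: x=-1/4 → posterior Inverse-Gamma(4, 283/96)
obs 2: x=-3/4 → posterior Inverse-Gamma(9/2, 143/48)
obs 3: x=1 → posterior Inverse-Gamma(5, 239/48)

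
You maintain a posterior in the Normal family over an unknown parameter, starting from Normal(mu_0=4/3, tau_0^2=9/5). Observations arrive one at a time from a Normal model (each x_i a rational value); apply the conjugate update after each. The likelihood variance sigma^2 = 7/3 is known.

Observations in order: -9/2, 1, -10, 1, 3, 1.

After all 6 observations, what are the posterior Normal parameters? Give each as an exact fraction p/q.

obs 1: x=-9/2 → posterior Normal(-449/372, 63/62)
obs 2: x=1 → posterior Normal(-287/534, 63/89)
obs 3: x=-10 → posterior Normal(-1907/696, 63/116)
obs 4: x=1 → posterior Normal(-1745/858, 63/143)
obs 5: x=3 → posterior Normal(-1259/1020, 63/170)
obs 6: x=1 → posterior Normal(-1097/1182, 63/197)

mu_0=-1097/1182, tau_0^2=63/197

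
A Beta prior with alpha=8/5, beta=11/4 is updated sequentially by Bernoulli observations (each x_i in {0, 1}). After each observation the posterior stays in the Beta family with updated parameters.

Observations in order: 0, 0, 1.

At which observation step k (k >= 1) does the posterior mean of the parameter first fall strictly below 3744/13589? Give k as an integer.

obs 1: x=0 → posterior Beta(8/5, 15/4)
obs 2: x=0 → posterior Beta(8/5, 19/4)
obs 3: x=1 → posterior Beta(13/5, 19/4)

k = 2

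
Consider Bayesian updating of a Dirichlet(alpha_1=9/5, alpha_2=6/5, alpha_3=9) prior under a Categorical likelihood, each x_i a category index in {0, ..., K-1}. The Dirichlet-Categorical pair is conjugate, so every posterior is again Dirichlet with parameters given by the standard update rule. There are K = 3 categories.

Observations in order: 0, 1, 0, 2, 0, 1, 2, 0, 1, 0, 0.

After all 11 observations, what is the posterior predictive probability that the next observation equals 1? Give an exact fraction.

obs 1: x=0 → posterior Dirichlet(14/5, 6/5, 9)
obs 2: x=1 → posterior Dirichlet(14/5, 11/5, 9)
obs 3: x=0 → posterior Dirichlet(19/5, 11/5, 9)
obs 4: x=2 → posterior Dirichlet(19/5, 11/5, 10)
obs 5: x=0 → posterior Dirichlet(24/5, 11/5, 10)
obs 6: x=1 → posterior Dirichlet(24/5, 16/5, 10)
obs 7: x=2 → posterior Dirichlet(24/5, 16/5, 11)
obs 8: x=0 → posterior Dirichlet(29/5, 16/5, 11)
obs 9: x=1 → posterior Dirichlet(29/5, 21/5, 11)
obs 10: x=0 → posterior Dirichlet(34/5, 21/5, 11)
obs 11: x=0 → posterior Dirichlet(39/5, 21/5, 11)

21/115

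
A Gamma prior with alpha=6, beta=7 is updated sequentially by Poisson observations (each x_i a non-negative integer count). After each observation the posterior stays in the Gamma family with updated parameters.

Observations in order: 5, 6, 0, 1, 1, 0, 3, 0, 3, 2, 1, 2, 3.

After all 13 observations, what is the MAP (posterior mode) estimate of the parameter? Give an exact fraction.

8/5

obs 1: x=5 → posterior Gamma(11, 8)
obs 2: x=6 → posterior Gamma(17, 9)
obs 3: x=0 → posterior Gamma(17, 10)
obs 4: x=1 → posterior Gamma(18, 11)
obs 5: x=1 → posterior Gamma(19, 12)
obs 6: x=0 → posterior Gamma(19, 13)
obs 7: x=3 → posterior Gamma(22, 14)
obs 8: x=0 → posterior Gamma(22, 15)
obs 9: x=3 → posterior Gamma(25, 16)
obs 10: x=2 → posterior Gamma(27, 17)
obs 11: x=1 → posterior Gamma(28, 18)
obs 12: x=2 → posterior Gamma(30, 19)
obs 13: x=3 → posterior Gamma(33, 20)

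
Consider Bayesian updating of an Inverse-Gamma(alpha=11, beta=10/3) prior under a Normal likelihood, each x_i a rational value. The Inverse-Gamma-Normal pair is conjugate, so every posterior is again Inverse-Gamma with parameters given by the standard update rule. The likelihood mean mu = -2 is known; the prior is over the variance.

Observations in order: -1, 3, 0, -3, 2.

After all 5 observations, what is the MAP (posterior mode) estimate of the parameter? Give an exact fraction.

obs 1: x=-1 → posterior Inverse-Gamma(23/2, 23/6)
obs 2: x=3 → posterior Inverse-Gamma(12, 49/3)
obs 3: x=0 → posterior Inverse-Gamma(25/2, 55/3)
obs 4: x=-3 → posterior Inverse-Gamma(13, 113/6)
obs 5: x=2 → posterior Inverse-Gamma(27/2, 161/6)

161/87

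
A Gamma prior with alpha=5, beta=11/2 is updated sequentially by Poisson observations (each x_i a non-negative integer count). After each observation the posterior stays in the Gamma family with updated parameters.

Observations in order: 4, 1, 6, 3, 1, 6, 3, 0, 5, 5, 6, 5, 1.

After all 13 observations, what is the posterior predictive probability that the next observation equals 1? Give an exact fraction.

obs 1: x=4 → posterior Gamma(9, 13/2)
obs 2: x=1 → posterior Gamma(10, 15/2)
obs 3: x=6 → posterior Gamma(16, 17/2)
obs 4: x=3 → posterior Gamma(19, 19/2)
obs 5: x=1 → posterior Gamma(20, 21/2)
obs 6: x=6 → posterior Gamma(26, 23/2)
obs 7: x=3 → posterior Gamma(29, 25/2)
obs 8: x=0 → posterior Gamma(29, 27/2)
obs 9: x=5 → posterior Gamma(34, 29/2)
obs 10: x=5 → posterior Gamma(39, 31/2)
obs 11: x=6 → posterior Gamma(45, 33/2)
obs 12: x=5 → posterior Gamma(50, 35/2)
obs 13: x=1 → posterior Gamma(51, 37/2)

3234199789104944144016318343018415377146262931252782965858730612728586299392225242/18123343030516932879396000265730659144840777890300889211195670148726171395219906507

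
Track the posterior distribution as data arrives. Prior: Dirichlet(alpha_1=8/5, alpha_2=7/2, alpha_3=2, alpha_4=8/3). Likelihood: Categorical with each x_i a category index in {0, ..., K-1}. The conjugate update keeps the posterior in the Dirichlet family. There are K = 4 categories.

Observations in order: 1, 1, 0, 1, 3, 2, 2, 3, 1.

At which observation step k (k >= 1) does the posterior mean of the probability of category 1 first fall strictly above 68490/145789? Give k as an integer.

obs 1: x=1 → posterior Dirichlet(8/5, 9/2, 2, 8/3)
obs 2: x=1 → posterior Dirichlet(8/5, 11/2, 2, 8/3)
obs 3: x=0 → posterior Dirichlet(13/5, 11/2, 2, 8/3)
obs 4: x=1 → posterior Dirichlet(13/5, 13/2, 2, 8/3)
obs 5: x=3 → posterior Dirichlet(13/5, 13/2, 2, 11/3)
obs 6: x=2 → posterior Dirichlet(13/5, 13/2, 3, 11/3)
obs 7: x=2 → posterior Dirichlet(13/5, 13/2, 4, 11/3)
obs 8: x=3 → posterior Dirichlet(13/5, 13/2, 4, 14/3)
obs 9: x=1 → posterior Dirichlet(13/5, 15/2, 4, 14/3)

k = 4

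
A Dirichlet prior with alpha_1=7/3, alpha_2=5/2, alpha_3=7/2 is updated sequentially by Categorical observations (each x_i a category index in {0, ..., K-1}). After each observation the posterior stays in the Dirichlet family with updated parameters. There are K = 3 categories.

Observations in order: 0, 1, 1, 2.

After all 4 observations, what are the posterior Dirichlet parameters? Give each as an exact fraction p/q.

alpha_1=10/3, alpha_2=9/2, alpha_3=9/2

obs 1: x=0 → posterior Dirichlet(10/3, 5/2, 7/2)
obs 2: x=1 → posterior Dirichlet(10/3, 7/2, 7/2)
obs 3: x=1 → posterior Dirichlet(10/3, 9/2, 7/2)
obs 4: x=2 → posterior Dirichlet(10/3, 9/2, 9/2)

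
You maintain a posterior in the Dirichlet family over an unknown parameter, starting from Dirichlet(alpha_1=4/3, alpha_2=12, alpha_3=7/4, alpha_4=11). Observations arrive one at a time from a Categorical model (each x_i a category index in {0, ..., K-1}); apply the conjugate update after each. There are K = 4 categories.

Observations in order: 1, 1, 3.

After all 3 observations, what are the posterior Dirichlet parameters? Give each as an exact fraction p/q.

alpha_1=4/3, alpha_2=14, alpha_3=7/4, alpha_4=12

obs 1: x=1 → posterior Dirichlet(4/3, 13, 7/4, 11)
obs 2: x=1 → posterior Dirichlet(4/3, 14, 7/4, 11)
obs 3: x=3 → posterior Dirichlet(4/3, 14, 7/4, 12)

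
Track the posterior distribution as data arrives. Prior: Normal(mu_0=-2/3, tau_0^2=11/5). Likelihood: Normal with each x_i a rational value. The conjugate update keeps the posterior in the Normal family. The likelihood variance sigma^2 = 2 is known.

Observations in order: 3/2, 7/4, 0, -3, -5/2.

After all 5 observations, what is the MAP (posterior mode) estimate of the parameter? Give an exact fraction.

obs 1: x=3/2 → posterior Normal(59/126, 22/21)
obs 2: x=7/4 → posterior Normal(349/384, 11/16)
obs 3: x=0 → posterior Normal(349/516, 22/43)
obs 4: x=-3 → posterior Normal(-47/648, 11/27)
obs 5: x=-5/2 → posterior Normal(-29/60, 22/65)

-29/60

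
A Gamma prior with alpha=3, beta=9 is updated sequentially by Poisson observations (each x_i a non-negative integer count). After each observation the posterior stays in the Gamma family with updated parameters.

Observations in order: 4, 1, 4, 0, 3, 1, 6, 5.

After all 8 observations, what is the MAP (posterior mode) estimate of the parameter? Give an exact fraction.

26/17

obs 1: x=4 → posterior Gamma(7, 10)
obs 2: x=1 → posterior Gamma(8, 11)
obs 3: x=4 → posterior Gamma(12, 12)
obs 4: x=0 → posterior Gamma(12, 13)
obs 5: x=3 → posterior Gamma(15, 14)
obs 6: x=1 → posterior Gamma(16, 15)
obs 7: x=6 → posterior Gamma(22, 16)
obs 8: x=5 → posterior Gamma(27, 17)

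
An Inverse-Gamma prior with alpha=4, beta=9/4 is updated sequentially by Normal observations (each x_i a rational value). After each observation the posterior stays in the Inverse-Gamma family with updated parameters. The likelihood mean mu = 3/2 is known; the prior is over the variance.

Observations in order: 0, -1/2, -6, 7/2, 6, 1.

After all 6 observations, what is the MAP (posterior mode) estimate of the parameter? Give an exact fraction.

obs 1: x=0 → posterior Inverse-Gamma(9/2, 27/8)
obs 2: x=-1/2 → posterior Inverse-Gamma(5, 43/8)
obs 3: x=-6 → posterior Inverse-Gamma(11/2, 67/2)
obs 4: x=7/2 → posterior Inverse-Gamma(6, 71/2)
obs 5: x=6 → posterior Inverse-Gamma(13/2, 365/8)
obs 6: x=1 → posterior Inverse-Gamma(7, 183/4)

183/32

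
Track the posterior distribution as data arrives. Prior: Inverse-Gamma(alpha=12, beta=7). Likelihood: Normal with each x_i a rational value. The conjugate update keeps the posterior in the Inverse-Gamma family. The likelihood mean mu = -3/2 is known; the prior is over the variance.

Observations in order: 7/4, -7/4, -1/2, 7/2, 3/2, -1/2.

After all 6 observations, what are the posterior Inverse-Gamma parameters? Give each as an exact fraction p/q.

obs 1: x=7/4 → posterior Inverse-Gamma(25/2, 393/32)
obs 2: x=-7/4 → posterior Inverse-Gamma(13, 197/16)
obs 3: x=-1/2 → posterior Inverse-Gamma(27/2, 205/16)
obs 4: x=7/2 → posterior Inverse-Gamma(14, 405/16)
obs 5: x=3/2 → posterior Inverse-Gamma(29/2, 477/16)
obs 6: x=-1/2 → posterior Inverse-Gamma(15, 485/16)

alpha=15, beta=485/16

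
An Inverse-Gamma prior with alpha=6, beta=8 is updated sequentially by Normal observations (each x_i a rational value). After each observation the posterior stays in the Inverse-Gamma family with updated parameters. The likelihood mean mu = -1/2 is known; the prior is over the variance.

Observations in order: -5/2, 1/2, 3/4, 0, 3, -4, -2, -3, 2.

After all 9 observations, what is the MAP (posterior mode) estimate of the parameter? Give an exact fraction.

993/368

obs 1: x=-5/2 → posterior Inverse-Gamma(13/2, 10)
obs 2: x=1/2 → posterior Inverse-Gamma(7, 21/2)
obs 3: x=3/4 → posterior Inverse-Gamma(15/2, 361/32)
obs 4: x=0 → posterior Inverse-Gamma(8, 365/32)
obs 5: x=3 → posterior Inverse-Gamma(17/2, 561/32)
obs 6: x=-4 → posterior Inverse-Gamma(9, 757/32)
obs 7: x=-2 → posterior Inverse-Gamma(19/2, 793/32)
obs 8: x=-3 → posterior Inverse-Gamma(10, 893/32)
obs 9: x=2 → posterior Inverse-Gamma(21/2, 993/32)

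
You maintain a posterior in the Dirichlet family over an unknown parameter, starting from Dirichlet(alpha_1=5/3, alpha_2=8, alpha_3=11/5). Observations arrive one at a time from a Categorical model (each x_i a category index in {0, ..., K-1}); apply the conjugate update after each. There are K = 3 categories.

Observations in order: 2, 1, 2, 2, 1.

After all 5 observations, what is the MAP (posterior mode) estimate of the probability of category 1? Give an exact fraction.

135/208

obs 1: x=2 → posterior Dirichlet(5/3, 8, 16/5)
obs 2: x=1 → posterior Dirichlet(5/3, 9, 16/5)
obs 3: x=2 → posterior Dirichlet(5/3, 9, 21/5)
obs 4: x=2 → posterior Dirichlet(5/3, 9, 26/5)
obs 5: x=1 → posterior Dirichlet(5/3, 10, 26/5)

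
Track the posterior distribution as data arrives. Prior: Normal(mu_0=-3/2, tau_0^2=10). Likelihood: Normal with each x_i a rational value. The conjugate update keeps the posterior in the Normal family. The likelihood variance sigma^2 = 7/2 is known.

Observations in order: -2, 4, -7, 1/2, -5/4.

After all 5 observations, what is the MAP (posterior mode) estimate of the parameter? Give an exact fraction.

-251/214

obs 1: x=-2 → posterior Normal(-101/54, 70/27)
obs 2: x=4 → posterior Normal(59/94, 70/47)
obs 3: x=-7 → posterior Normal(-221/134, 70/67)
obs 4: x=1/2 → posterior Normal(-67/58, 70/87)
obs 5: x=-5/4 → posterior Normal(-251/214, 70/107)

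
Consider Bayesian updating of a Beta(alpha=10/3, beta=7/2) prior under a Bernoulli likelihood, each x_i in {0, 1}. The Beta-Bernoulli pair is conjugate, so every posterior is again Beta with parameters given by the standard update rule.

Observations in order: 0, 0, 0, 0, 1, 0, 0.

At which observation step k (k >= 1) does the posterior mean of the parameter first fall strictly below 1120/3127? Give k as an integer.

k = 3

obs 1: x=0 → posterior Beta(10/3, 9/2)
obs 2: x=0 → posterior Beta(10/3, 11/2)
obs 3: x=0 → posterior Beta(10/3, 13/2)
obs 4: x=0 → posterior Beta(10/3, 15/2)
obs 5: x=1 → posterior Beta(13/3, 15/2)
obs 6: x=0 → posterior Beta(13/3, 17/2)
obs 7: x=0 → posterior Beta(13/3, 19/2)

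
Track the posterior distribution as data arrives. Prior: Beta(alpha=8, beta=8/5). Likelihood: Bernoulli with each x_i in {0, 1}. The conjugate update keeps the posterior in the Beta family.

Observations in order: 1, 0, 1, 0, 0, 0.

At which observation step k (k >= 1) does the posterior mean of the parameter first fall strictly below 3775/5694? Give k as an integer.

k = 6

obs 1: x=1 → posterior Beta(9, 8/5)
obs 2: x=0 → posterior Beta(9, 13/5)
obs 3: x=1 → posterior Beta(10, 13/5)
obs 4: x=0 → posterior Beta(10, 18/5)
obs 5: x=0 → posterior Beta(10, 23/5)
obs 6: x=0 → posterior Beta(10, 28/5)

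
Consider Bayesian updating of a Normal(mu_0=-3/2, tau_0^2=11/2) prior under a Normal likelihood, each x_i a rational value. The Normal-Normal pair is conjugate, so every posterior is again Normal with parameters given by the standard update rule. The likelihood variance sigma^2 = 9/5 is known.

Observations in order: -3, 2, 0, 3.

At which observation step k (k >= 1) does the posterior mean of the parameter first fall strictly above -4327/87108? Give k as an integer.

obs 1: x=-3 → posterior Normal(-192/73, 99/73)
obs 2: x=2 → posterior Normal(-41/64, 99/128)
obs 3: x=0 → posterior Normal(-82/183, 33/61)
obs 4: x=3 → posterior Normal(83/238, 99/238)

k = 4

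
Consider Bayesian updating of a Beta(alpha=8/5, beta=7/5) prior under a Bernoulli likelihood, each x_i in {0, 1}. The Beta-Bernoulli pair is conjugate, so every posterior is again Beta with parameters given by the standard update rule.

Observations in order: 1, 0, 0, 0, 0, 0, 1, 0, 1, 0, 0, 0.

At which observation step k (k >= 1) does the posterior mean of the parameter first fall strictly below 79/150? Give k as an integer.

obs 1: x=1 → posterior Beta(13/5, 7/5)
obs 2: x=0 → posterior Beta(13/5, 12/5)
obs 3: x=0 → posterior Beta(13/5, 17/5)
obs 4: x=0 → posterior Beta(13/5, 22/5)
obs 5: x=0 → posterior Beta(13/5, 27/5)
obs 6: x=0 → posterior Beta(13/5, 32/5)
obs 7: x=1 → posterior Beta(18/5, 32/5)
obs 8: x=0 → posterior Beta(18/5, 37/5)
obs 9: x=1 → posterior Beta(23/5, 37/5)
obs 10: x=0 → posterior Beta(23/5, 42/5)
obs 11: x=0 → posterior Beta(23/5, 47/5)
obs 12: x=0 → posterior Beta(23/5, 52/5)

k = 2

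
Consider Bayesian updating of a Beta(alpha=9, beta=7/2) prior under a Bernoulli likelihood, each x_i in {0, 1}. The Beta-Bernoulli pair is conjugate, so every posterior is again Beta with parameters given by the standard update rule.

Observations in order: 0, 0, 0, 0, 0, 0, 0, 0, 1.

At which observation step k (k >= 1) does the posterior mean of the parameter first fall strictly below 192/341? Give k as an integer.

obs 1: x=0 → posterior Beta(9, 9/2)
obs 2: x=0 → posterior Beta(9, 11/2)
obs 3: x=0 → posterior Beta(9, 13/2)
obs 4: x=0 → posterior Beta(9, 15/2)
obs 5: x=0 → posterior Beta(9, 17/2)
obs 6: x=0 → posterior Beta(9, 19/2)
obs 7: x=0 → posterior Beta(9, 21/2)
obs 8: x=0 → posterior Beta(9, 23/2)
obs 9: x=1 → posterior Beta(10, 23/2)

k = 4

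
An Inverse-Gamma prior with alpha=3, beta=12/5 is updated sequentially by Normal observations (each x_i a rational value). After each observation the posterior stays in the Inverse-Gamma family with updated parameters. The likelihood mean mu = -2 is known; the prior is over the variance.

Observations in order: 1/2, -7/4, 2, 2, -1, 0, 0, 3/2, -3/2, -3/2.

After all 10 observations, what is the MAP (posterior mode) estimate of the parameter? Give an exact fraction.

obs 1: x=1/2 → posterior Inverse-Gamma(7/2, 221/40)
obs 2: x=-7/4 → posterior Inverse-Gamma(4, 889/160)
obs 3: x=2 → posterior Inverse-Gamma(9/2, 2169/160)
obs 4: x=2 → posterior Inverse-Gamma(5, 3449/160)
obs 5: x=-1 → posterior Inverse-Gamma(11/2, 3529/160)
obs 6: x=0 → posterior Inverse-Gamma(6, 3849/160)
obs 7: x=0 → posterior Inverse-Gamma(13/2, 4169/160)
obs 8: x=3/2 → posterior Inverse-Gamma(7, 5149/160)
obs 9: x=-3/2 → posterior Inverse-Gamma(15/2, 5169/160)
obs 10: x=-3/2 → posterior Inverse-Gamma(8, 5189/160)

5189/1440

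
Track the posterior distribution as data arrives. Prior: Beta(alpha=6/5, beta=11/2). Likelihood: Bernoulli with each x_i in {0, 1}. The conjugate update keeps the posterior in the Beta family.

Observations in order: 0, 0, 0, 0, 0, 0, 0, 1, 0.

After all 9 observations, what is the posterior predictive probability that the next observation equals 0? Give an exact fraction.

obs 1: x=0 → posterior Beta(6/5, 13/2)
obs 2: x=0 → posterior Beta(6/5, 15/2)
obs 3: x=0 → posterior Beta(6/5, 17/2)
obs 4: x=0 → posterior Beta(6/5, 19/2)
obs 5: x=0 → posterior Beta(6/5, 21/2)
obs 6: x=0 → posterior Beta(6/5, 23/2)
obs 7: x=0 → posterior Beta(6/5, 25/2)
obs 8: x=1 → posterior Beta(11/5, 25/2)
obs 9: x=0 → posterior Beta(11/5, 27/2)

135/157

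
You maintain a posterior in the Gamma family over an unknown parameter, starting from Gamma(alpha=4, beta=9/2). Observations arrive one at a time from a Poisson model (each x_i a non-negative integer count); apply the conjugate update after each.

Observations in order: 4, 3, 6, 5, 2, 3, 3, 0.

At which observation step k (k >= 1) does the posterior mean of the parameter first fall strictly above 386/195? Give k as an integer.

k = 3

obs 1: x=4 → posterior Gamma(8, 11/2)
obs 2: x=3 → posterior Gamma(11, 13/2)
obs 3: x=6 → posterior Gamma(17, 15/2)
obs 4: x=5 → posterior Gamma(22, 17/2)
obs 5: x=2 → posterior Gamma(24, 19/2)
obs 6: x=3 → posterior Gamma(27, 21/2)
obs 7: x=3 → posterior Gamma(30, 23/2)
obs 8: x=0 → posterior Gamma(30, 25/2)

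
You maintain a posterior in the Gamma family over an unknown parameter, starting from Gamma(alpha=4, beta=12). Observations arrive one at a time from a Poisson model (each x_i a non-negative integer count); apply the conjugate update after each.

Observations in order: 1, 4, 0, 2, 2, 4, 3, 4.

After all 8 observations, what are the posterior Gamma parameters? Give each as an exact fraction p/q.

alpha=24, beta=20

obs 1: x=1 → posterior Gamma(5, 13)
obs 2: x=4 → posterior Gamma(9, 14)
obs 3: x=0 → posterior Gamma(9, 15)
obs 4: x=2 → posterior Gamma(11, 16)
obs 5: x=2 → posterior Gamma(13, 17)
obs 6: x=4 → posterior Gamma(17, 18)
obs 7: x=3 → posterior Gamma(20, 19)
obs 8: x=4 → posterior Gamma(24, 20)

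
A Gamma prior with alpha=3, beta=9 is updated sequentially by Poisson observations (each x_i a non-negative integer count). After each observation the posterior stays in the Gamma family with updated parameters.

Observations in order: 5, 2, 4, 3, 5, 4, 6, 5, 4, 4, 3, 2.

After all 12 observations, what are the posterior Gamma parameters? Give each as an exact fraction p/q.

obs 1: x=5 → posterior Gamma(8, 10)
obs 2: x=2 → posterior Gamma(10, 11)
obs 3: x=4 → posterior Gamma(14, 12)
obs 4: x=3 → posterior Gamma(17, 13)
obs 5: x=5 → posterior Gamma(22, 14)
obs 6: x=4 → posterior Gamma(26, 15)
obs 7: x=6 → posterior Gamma(32, 16)
obs 8: x=5 → posterior Gamma(37, 17)
obs 9: x=4 → posterior Gamma(41, 18)
obs 10: x=4 → posterior Gamma(45, 19)
obs 11: x=3 → posterior Gamma(48, 20)
obs 12: x=2 → posterior Gamma(50, 21)

alpha=50, beta=21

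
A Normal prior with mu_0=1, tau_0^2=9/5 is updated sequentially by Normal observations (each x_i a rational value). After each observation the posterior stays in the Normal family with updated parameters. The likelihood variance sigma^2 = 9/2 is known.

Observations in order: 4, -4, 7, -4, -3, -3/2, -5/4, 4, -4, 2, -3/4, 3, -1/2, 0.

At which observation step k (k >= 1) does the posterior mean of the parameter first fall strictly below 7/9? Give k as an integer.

k = 2

obs 1: x=4 → posterior Normal(13/7, 9/7)
obs 2: x=-4 → posterior Normal(5/9, 1)
obs 3: x=7 → posterior Normal(19/11, 9/11)
obs 4: x=-4 → posterior Normal(11/13, 9/13)
obs 5: x=-3 → posterior Normal(1/3, 3/5)
obs 6: x=-3/2 → posterior Normal(2/17, 9/17)
obs 7: x=-5/4 → posterior Normal(-1/38, 9/19)
obs 8: x=4 → posterior Normal(5/14, 3/7)
obs 9: x=-4 → posterior Normal(-1/46, 9/23)
obs 10: x=2 → posterior Normal(7/50, 9/25)
obs 11: x=-3/4 → posterior Normal(2/27, 1/3)
obs 12: x=3 → posterior Normal(8/29, 9/29)
obs 13: x=-1/2 → posterior Normal(7/31, 9/31)
obs 14: x=0 → posterior Normal(7/33, 3/11)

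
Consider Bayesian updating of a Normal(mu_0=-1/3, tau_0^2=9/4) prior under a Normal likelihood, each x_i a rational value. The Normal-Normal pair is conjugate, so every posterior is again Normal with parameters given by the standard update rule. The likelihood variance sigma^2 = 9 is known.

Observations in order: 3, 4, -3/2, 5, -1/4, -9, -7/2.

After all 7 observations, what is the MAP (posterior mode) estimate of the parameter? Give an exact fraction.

-43/132

obs 1: x=3 → posterior Normal(1/3, 9/5)
obs 2: x=4 → posterior Normal(17/18, 3/2)
obs 3: x=-3/2 → posterior Normal(25/42, 9/7)
obs 4: x=5 → posterior Normal(55/48, 9/8)
obs 5: x=-1/4 → posterior Normal(107/108, 1)
obs 6: x=-9 → posterior Normal(-1/120, 9/10)
obs 7: x=-7/2 → posterior Normal(-43/132, 9/11)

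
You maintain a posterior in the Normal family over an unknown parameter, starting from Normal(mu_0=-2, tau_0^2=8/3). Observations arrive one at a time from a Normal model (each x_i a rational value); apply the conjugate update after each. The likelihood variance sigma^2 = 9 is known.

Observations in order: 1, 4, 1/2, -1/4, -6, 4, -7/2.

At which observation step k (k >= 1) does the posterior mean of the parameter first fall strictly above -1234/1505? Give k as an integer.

obs 1: x=1 → posterior Normal(-46/35, 72/35)
obs 2: x=4 → posterior Normal(-14/43, 72/43)
obs 3: x=1/2 → posterior Normal(-10/51, 24/17)
obs 4: x=-1/4 → posterior Normal(-12/59, 72/59)
obs 5: x=-6 → posterior Normal(-60/67, 72/67)
obs 6: x=4 → posterior Normal(-28/75, 24/25)
obs 7: x=-7/2 → posterior Normal(-56/83, 72/83)

k = 2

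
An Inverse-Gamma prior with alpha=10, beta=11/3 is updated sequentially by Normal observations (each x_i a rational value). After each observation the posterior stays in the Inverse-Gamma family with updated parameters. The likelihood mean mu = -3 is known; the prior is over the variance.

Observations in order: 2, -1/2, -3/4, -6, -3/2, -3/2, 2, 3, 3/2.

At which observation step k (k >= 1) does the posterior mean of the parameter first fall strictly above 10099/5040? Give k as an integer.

k = 3

obs 1: x=2 → posterior Inverse-Gamma(21/2, 97/6)
obs 2: x=-1/2 → posterior Inverse-Gamma(11, 463/24)
obs 3: x=-3/4 → posterior Inverse-Gamma(23/2, 2095/96)
obs 4: x=-6 → posterior Inverse-Gamma(12, 2527/96)
obs 5: x=-3/2 → posterior Inverse-Gamma(25/2, 2635/96)
obs 6: x=-3/2 → posterior Inverse-Gamma(13, 2743/96)
obs 7: x=2 → posterior Inverse-Gamma(27/2, 3943/96)
obs 8: x=3 → posterior Inverse-Gamma(14, 5671/96)
obs 9: x=3/2 → posterior Inverse-Gamma(29/2, 6643/96)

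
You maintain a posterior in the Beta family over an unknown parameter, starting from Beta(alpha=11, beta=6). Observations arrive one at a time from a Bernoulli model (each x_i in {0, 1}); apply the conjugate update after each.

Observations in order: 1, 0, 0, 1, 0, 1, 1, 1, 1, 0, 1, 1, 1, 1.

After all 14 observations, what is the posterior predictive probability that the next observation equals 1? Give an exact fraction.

obs 1: x=1 → posterior Beta(12, 6)
obs 2: x=0 → posterior Beta(12, 7)
obs 3: x=0 → posterior Beta(12, 8)
obs 4: x=1 → posterior Beta(13, 8)
obs 5: x=0 → posterior Beta(13, 9)
obs 6: x=1 → posterior Beta(14, 9)
obs 7: x=1 → posterior Beta(15, 9)
obs 8: x=1 → posterior Beta(16, 9)
obs 9: x=1 → posterior Beta(17, 9)
obs 10: x=0 → posterior Beta(17, 10)
obs 11: x=1 → posterior Beta(18, 10)
obs 12: x=1 → posterior Beta(19, 10)
obs 13: x=1 → posterior Beta(20, 10)
obs 14: x=1 → posterior Beta(21, 10)

21/31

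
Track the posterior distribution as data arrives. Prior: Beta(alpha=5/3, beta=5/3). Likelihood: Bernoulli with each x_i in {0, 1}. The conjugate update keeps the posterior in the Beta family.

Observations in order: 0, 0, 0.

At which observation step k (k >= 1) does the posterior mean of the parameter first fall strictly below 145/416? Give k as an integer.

k = 2

obs 1: x=0 → posterior Beta(5/3, 8/3)
obs 2: x=0 → posterior Beta(5/3, 11/3)
obs 3: x=0 → posterior Beta(5/3, 14/3)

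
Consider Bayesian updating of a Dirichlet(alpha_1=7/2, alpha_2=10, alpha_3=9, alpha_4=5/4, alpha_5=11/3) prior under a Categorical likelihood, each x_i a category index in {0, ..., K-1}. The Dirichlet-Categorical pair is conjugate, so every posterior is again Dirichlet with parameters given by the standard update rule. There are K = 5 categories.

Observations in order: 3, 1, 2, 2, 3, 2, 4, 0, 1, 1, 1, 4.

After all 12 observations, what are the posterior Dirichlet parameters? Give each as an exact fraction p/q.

alpha_1=9/2, alpha_2=14, alpha_3=12, alpha_4=13/4, alpha_5=17/3

obs 1: x=3 → posterior Dirichlet(7/2, 10, 9, 9/4, 11/3)
obs 2: x=1 → posterior Dirichlet(7/2, 11, 9, 9/4, 11/3)
obs 3: x=2 → posterior Dirichlet(7/2, 11, 10, 9/4, 11/3)
obs 4: x=2 → posterior Dirichlet(7/2, 11, 11, 9/4, 11/3)
obs 5: x=3 → posterior Dirichlet(7/2, 11, 11, 13/4, 11/3)
obs 6: x=2 → posterior Dirichlet(7/2, 11, 12, 13/4, 11/3)
obs 7: x=4 → posterior Dirichlet(7/2, 11, 12, 13/4, 14/3)
obs 8: x=0 → posterior Dirichlet(9/2, 11, 12, 13/4, 14/3)
obs 9: x=1 → posterior Dirichlet(9/2, 12, 12, 13/4, 14/3)
obs 10: x=1 → posterior Dirichlet(9/2, 13, 12, 13/4, 14/3)
obs 11: x=1 → posterior Dirichlet(9/2, 14, 12, 13/4, 14/3)
obs 12: x=4 → posterior Dirichlet(9/2, 14, 12, 13/4, 17/3)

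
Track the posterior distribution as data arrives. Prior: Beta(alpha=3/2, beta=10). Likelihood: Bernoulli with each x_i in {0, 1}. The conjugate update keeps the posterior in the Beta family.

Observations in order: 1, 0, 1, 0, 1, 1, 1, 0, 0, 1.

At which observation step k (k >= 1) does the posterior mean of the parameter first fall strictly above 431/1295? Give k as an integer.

k = 7

obs 1: x=1 → posterior Beta(5/2, 10)
obs 2: x=0 → posterior Beta(5/2, 11)
obs 3: x=1 → posterior Beta(7/2, 11)
obs 4: x=0 → posterior Beta(7/2, 12)
obs 5: x=1 → posterior Beta(9/2, 12)
obs 6: x=1 → posterior Beta(11/2, 12)
obs 7: x=1 → posterior Beta(13/2, 12)
obs 8: x=0 → posterior Beta(13/2, 13)
obs 9: x=0 → posterior Beta(13/2, 14)
obs 10: x=1 → posterior Beta(15/2, 14)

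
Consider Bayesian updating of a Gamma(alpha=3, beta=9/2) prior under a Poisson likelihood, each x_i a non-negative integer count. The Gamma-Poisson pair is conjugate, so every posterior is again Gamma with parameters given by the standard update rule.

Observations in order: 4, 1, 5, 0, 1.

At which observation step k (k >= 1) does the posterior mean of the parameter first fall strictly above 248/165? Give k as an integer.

obs 1: x=4 → posterior Gamma(7, 11/2)
obs 2: x=1 → posterior Gamma(8, 13/2)
obs 3: x=5 → posterior Gamma(13, 15/2)
obs 4: x=0 → posterior Gamma(13, 17/2)
obs 5: x=1 → posterior Gamma(14, 19/2)

k = 3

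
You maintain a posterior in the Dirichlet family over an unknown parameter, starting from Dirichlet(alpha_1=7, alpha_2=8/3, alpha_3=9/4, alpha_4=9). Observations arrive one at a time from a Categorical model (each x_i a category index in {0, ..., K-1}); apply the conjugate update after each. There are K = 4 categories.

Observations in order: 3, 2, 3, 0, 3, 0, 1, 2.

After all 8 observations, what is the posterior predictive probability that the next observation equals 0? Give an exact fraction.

108/347

obs 1: x=3 → posterior Dirichlet(7, 8/3, 9/4, 10)
obs 2: x=2 → posterior Dirichlet(7, 8/3, 13/4, 10)
obs 3: x=3 → posterior Dirichlet(7, 8/3, 13/4, 11)
obs 4: x=0 → posterior Dirichlet(8, 8/3, 13/4, 11)
obs 5: x=3 → posterior Dirichlet(8, 8/3, 13/4, 12)
obs 6: x=0 → posterior Dirichlet(9, 8/3, 13/4, 12)
obs 7: x=1 → posterior Dirichlet(9, 11/3, 13/4, 12)
obs 8: x=2 → posterior Dirichlet(9, 11/3, 17/4, 12)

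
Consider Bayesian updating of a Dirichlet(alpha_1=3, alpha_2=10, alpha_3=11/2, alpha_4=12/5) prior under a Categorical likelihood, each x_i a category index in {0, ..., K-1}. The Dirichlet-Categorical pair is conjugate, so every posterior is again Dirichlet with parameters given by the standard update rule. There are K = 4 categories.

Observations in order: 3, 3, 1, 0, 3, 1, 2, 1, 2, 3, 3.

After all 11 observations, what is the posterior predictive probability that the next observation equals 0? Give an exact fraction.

40/319

obs 1: x=3 → posterior Dirichlet(3, 10, 11/2, 17/5)
obs 2: x=3 → posterior Dirichlet(3, 10, 11/2, 22/5)
obs 3: x=1 → posterior Dirichlet(3, 11, 11/2, 22/5)
obs 4: x=0 → posterior Dirichlet(4, 11, 11/2, 22/5)
obs 5: x=3 → posterior Dirichlet(4, 11, 11/2, 27/5)
obs 6: x=1 → posterior Dirichlet(4, 12, 11/2, 27/5)
obs 7: x=2 → posterior Dirichlet(4, 12, 13/2, 27/5)
obs 8: x=1 → posterior Dirichlet(4, 13, 13/2, 27/5)
obs 9: x=2 → posterior Dirichlet(4, 13, 15/2, 27/5)
obs 10: x=3 → posterior Dirichlet(4, 13, 15/2, 32/5)
obs 11: x=3 → posterior Dirichlet(4, 13, 15/2, 37/5)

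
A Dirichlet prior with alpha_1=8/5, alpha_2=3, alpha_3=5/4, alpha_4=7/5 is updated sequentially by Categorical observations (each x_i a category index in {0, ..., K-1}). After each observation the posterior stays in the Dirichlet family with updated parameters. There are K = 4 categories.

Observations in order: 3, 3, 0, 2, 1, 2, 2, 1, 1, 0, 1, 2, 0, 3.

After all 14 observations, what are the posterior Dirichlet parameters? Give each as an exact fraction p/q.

obs 1: x=3 → posterior Dirichlet(8/5, 3, 5/4, 12/5)
obs 2: x=3 → posterior Dirichlet(8/5, 3, 5/4, 17/5)
obs 3: x=0 → posterior Dirichlet(13/5, 3, 5/4, 17/5)
obs 4: x=2 → posterior Dirichlet(13/5, 3, 9/4, 17/5)
obs 5: x=1 → posterior Dirichlet(13/5, 4, 9/4, 17/5)
obs 6: x=2 → posterior Dirichlet(13/5, 4, 13/4, 17/5)
obs 7: x=2 → posterior Dirichlet(13/5, 4, 17/4, 17/5)
obs 8: x=1 → posterior Dirichlet(13/5, 5, 17/4, 17/5)
obs 9: x=1 → posterior Dirichlet(13/5, 6, 17/4, 17/5)
obs 10: x=0 → posterior Dirichlet(18/5, 6, 17/4, 17/5)
obs 11: x=1 → posterior Dirichlet(18/5, 7, 17/4, 17/5)
obs 12: x=2 → posterior Dirichlet(18/5, 7, 21/4, 17/5)
obs 13: x=0 → posterior Dirichlet(23/5, 7, 21/4, 17/5)
obs 14: x=3 → posterior Dirichlet(23/5, 7, 21/4, 22/5)

alpha_1=23/5, alpha_2=7, alpha_3=21/4, alpha_4=22/5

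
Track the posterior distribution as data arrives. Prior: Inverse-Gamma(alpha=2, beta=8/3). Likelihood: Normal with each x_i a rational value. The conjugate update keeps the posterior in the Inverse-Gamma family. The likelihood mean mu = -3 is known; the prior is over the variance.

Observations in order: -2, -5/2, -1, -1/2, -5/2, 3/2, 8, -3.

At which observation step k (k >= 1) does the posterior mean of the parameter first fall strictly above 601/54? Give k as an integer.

k = 7

obs 1: x=-2 → posterior Inverse-Gamma(5/2, 19/6)
obs 2: x=-5/2 → posterior Inverse-Gamma(3, 79/24)
obs 3: x=-1 → posterior Inverse-Gamma(7/2, 127/24)
obs 4: x=-1/2 → posterior Inverse-Gamma(4, 101/12)
obs 5: x=-5/2 → posterior Inverse-Gamma(9/2, 205/24)
obs 6: x=3/2 → posterior Inverse-Gamma(5, 56/3)
obs 7: x=8 → posterior Inverse-Gamma(11/2, 475/6)
obs 8: x=-3 → posterior Inverse-Gamma(6, 475/6)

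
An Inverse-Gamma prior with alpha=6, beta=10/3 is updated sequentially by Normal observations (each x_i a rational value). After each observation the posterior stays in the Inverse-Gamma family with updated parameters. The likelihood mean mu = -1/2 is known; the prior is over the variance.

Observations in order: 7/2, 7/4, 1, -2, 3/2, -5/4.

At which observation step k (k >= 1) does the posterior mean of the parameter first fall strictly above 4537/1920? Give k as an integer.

k = 5

obs 1: x=7/2 → posterior Inverse-Gamma(13/2, 34/3)
obs 2: x=7/4 → posterior Inverse-Gamma(7, 1331/96)
obs 3: x=1 → posterior Inverse-Gamma(15/2, 1439/96)
obs 4: x=-2 → posterior Inverse-Gamma(8, 1547/96)
obs 5: x=3/2 → posterior Inverse-Gamma(17/2, 1739/96)
obs 6: x=-5/4 → posterior Inverse-Gamma(9, 883/48)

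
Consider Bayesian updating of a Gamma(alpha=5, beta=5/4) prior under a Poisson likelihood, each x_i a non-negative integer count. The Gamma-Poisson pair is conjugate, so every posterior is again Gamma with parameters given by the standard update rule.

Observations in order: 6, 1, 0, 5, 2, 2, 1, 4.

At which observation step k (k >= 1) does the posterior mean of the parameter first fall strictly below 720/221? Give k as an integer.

obs 1: x=6 → posterior Gamma(11, 9/4)
obs 2: x=1 → posterior Gamma(12, 13/4)
obs 3: x=0 → posterior Gamma(12, 17/4)
obs 4: x=5 → posterior Gamma(17, 21/4)
obs 5: x=2 → posterior Gamma(19, 25/4)
obs 6: x=2 → posterior Gamma(21, 29/4)
obs 7: x=1 → posterior Gamma(22, 33/4)
obs 8: x=4 → posterior Gamma(26, 37/4)

k = 3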